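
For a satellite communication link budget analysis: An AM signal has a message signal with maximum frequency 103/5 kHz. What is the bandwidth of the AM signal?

In AM (double-sideband), the bandwidth is twice the message frequency.
BW = 2 * f_m = 2 * 103/5 kHz = 206/5 kHz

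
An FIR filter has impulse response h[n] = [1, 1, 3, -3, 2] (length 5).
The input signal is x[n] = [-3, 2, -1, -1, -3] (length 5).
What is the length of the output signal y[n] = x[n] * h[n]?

For linear convolution, the output length is:
len(y) = len(x) + len(h) - 1 = 5 + 5 - 1 = 9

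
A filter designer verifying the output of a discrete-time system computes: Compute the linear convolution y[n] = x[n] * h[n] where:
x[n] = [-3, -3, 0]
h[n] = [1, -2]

y[n] = sum_k x[k]*h[n-k]. Output length = len(x) + len(h) - 1 = 3 + 2 - 1 = 4.
y[0] = -3*1 = -3
y[1] = -3*1 + -3*-2 = 3
y[2] = 0*1 + -3*-2 = 6
y[3] = 0*-2 = 0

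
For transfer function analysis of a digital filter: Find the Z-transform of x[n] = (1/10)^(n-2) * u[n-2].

Time-shifting property: if X(z) = Z{x[n]}, then Z{x[n-d]} = z^(-d) * X(z)
X(z) = z/(z - 1/10) for x[n] = (1/10)^n * u[n]
Z{x[n-2]} = z^(-2) * z/(z - 1/10) = z^(-1)/(z - 1/10)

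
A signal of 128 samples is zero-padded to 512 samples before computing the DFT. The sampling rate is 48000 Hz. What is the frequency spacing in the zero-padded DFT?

Original DFT: N = 128, resolution = f_s/N = 48000/128 = 375 Hz
Zero-padded DFT: N = 512, resolution = f_s/N = 48000/512 = 375/4 Hz
Zero-padding interpolates the spectrum (finer frequency grid)
but does NOT improve the true spectral resolution (ability to resolve close frequencies).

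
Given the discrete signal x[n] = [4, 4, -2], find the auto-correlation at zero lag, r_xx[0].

The auto-correlation at zero lag r_xx[0] equals the signal energy.
r_xx[0] = sum of x[n]^2 = 4^2 + 4^2 + (-2)^2
= 16 + 16 + 4 = 36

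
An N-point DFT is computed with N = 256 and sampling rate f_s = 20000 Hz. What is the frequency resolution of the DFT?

DFT frequency resolution = f_s / N
= 20000 / 256 = 625/8 Hz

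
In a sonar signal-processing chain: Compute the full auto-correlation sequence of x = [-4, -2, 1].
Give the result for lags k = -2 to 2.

r_xx[k] = sum_m x[m]*x[m+k], indexed from 0, for k = -2 to 2:
  r_xx[-2] = x[2]*x[0] = -4
  r_xx[-1] = x[1]*x[0] + x[2]*x[1] = 6
  r_xx[0] = x[0]*x[0] + x[1]*x[1] + x[2]*x[2] = 21
  r_xx[1] = x[0]*x[1] + x[1]*x[2] = 6
  r_xx[2] = x[0]*x[2] = -4
r_xx = [-4, 6, 21, 6, -4]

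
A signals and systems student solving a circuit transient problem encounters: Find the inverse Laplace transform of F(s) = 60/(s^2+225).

Standard pair: w/(s^2+w^2) <-> sin(wt)*u(t)
Recognize w^2 = 225, so w = 15; numerator 60 = 4*15.
f(t) = 4*sin(15t)*u(t)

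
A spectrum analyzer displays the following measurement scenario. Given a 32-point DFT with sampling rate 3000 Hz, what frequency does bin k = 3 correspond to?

The frequency of DFT bin k is: f_k = k * f_s / N
f_3 = 3 * 3000 / 32 = 1125/4 Hz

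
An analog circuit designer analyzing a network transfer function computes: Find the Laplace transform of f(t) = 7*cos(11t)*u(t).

Standard pair: cos(wt)*u(t) <-> s/(s^2+w^2)
With w = 11: L{7*cos(11t)*u(t)} = 7s/(s^2+121)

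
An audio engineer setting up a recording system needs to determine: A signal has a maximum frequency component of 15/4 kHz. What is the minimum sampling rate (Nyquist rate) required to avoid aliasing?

By the Nyquist-Shannon sampling theorem,
the minimum sampling rate (Nyquist rate) must be at least 2 * f_max.
Nyquist rate = 2 * 15/4 kHz = 15/2 kHz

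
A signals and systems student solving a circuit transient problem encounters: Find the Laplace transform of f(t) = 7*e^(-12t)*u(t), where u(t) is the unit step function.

Standard Laplace transform pair:
e^(-at)*u(t) <-> 1/(s+a)
With a = 12: L{7*e^(-12t)*u(t)} = 7/(s+12), ROC: Re(s) > -12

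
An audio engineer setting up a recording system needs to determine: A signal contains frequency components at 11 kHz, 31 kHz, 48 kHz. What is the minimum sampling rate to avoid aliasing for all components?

The highest frequency component is f_max = 48 kHz.
Nyquist rate = 2 * f_max = 2 * 48 kHz = 96 kHz.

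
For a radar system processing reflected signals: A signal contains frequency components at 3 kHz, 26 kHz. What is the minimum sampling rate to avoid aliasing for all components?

The highest frequency component is f_max = 26 kHz.
Nyquist rate = 2 * f_max = 2 * 26 kHz = 52 kHz.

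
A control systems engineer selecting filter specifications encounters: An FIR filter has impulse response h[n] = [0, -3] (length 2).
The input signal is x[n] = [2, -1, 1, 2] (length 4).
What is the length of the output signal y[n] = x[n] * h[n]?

For linear convolution, the output length is:
len(y) = len(x) + len(h) - 1 = 4 + 2 - 1 = 5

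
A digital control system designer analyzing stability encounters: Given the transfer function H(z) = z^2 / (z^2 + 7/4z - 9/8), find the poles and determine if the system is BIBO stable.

Poles are roots of the denominator: z^2 + 7/4z - 9/8 = 0.
Quadratic formula: z = [-(7/4) +/- sqrt((7/4)^2 - 4*(-9/8))] / 2
Discriminant = 49/16 + 9/2 = 121/16; sqrt = 11/4.
z = (-7/4 +/- 11/4) / 2 => z = 1/2 or z = -9/4.
|p1| = 9/4, |p2| = 1/2.
For BIBO stability, all poles must lie inside the unit circle (|p| < 1).
System is UNSTABLE since at least one |p| >= 1.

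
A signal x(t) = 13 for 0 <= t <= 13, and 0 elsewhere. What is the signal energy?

Energy = integral of |x(t)|^2 dt over the signal duration
= 13^2 * 13 = 169 * 13 = 2197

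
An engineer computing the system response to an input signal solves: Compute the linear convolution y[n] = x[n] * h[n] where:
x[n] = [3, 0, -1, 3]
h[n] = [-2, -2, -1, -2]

y[n] = sum_k x[k]*h[n-k]. Output length = len(x) + len(h) - 1 = 4 + 4 - 1 = 7.
y[0] = 3*-2 = -6
y[1] = 0*-2 + 3*-2 = -6
y[2] = -1*-2 + 0*-2 + 3*-1 = -1
y[3] = 3*-2 + -1*-2 + 0*-1 + 3*-2 = -10
y[4] = 3*-2 + -1*-1 + 0*-2 = -5
y[5] = 3*-1 + -1*-2 = -1
y[6] = 3*-2 = -6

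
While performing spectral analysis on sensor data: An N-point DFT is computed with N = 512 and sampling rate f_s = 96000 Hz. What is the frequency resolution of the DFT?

DFT frequency resolution = f_s / N
= 96000 / 512 = 375/2 Hz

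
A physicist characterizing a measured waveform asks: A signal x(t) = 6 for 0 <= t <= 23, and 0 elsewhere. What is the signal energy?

Energy = integral of |x(t)|^2 dt over the signal duration
= 6^2 * 23 = 36 * 23 = 828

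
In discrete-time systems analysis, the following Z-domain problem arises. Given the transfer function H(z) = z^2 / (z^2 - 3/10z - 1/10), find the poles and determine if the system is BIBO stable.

Poles are roots of the denominator: z^2 - 3/10z - 1/10 = 0.
Quadratic formula: z = [-(-3/10) +/- sqrt((-3/10)^2 - 4*(-1/10))] / 2
Discriminant = 9/100 + 2/5 = 49/100; sqrt = 7/10.
z = (3/10 +/- 7/10) / 2 => z = 1/2 or z = -1/5.
|p1| = 1/2, |p2| = 1/5.
For BIBO stability, all poles must lie inside the unit circle (|p| < 1).
System is STABLE since both |p| < 1.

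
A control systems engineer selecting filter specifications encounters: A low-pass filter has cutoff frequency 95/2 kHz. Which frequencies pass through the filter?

A low-pass filter passes all frequencies below the cutoff frequency 95/2 kHz and attenuates higher frequencies.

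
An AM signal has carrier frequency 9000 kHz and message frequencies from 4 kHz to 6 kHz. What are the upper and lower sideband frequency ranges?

Upper sideband (USB) = fc + [fm_low, fm_high] = 9000 + [4, 6] = [9004, 9006] kHz
Lower sideband (LSB) = fc - [fm_high, fm_low] = 9000 - [6, 4] = [8994, 8996] kHz
Total occupied spectrum: 8994 kHz to 9006 kHz (plus carrier at 9000 kHz)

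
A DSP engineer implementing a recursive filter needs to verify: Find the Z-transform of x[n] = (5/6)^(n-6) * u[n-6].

Time-shifting property: if X(z) = Z{x[n]}, then Z{x[n-d]} = z^(-d) * X(z)
X(z) = z/(z - 5/6) for x[n] = (5/6)^n * u[n]
Z{x[n-6]} = z^(-6) * z/(z - 5/6) = z^(-5)/(z - 5/6)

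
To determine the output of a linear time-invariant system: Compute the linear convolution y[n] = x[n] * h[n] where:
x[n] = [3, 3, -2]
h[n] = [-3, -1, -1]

y[n] = sum_k x[k]*h[n-k]. Output length = len(x) + len(h) - 1 = 3 + 3 - 1 = 5.
y[0] = 3*-3 = -9
y[1] = 3*-3 + 3*-1 = -12
y[2] = -2*-3 + 3*-1 + 3*-1 = 0
y[3] = -2*-1 + 3*-1 = -1
y[4] = -2*-1 = 2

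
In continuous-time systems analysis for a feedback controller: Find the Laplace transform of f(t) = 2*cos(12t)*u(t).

Standard pair: cos(wt)*u(t) <-> s/(s^2+w^2)
With w = 12: L{2*cos(12t)*u(t)} = 2s/(s^2+144)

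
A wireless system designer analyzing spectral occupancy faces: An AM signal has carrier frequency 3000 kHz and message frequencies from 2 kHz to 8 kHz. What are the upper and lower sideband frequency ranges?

Upper sideband (USB) = fc + [fm_low, fm_high] = 3000 + [2, 8] = [3002, 3008] kHz
Lower sideband (LSB) = fc - [fm_high, fm_low] = 3000 - [8, 2] = [2992, 2998] kHz
Total occupied spectrum: 2992 kHz to 3008 kHz (plus carrier at 3000 kHz)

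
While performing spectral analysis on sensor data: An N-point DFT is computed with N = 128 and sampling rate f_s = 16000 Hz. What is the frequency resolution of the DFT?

DFT frequency resolution = f_s / N
= 16000 / 128 = 125 Hz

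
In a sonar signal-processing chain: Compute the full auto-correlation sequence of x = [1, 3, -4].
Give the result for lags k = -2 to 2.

r_xx[k] = sum_m x[m]*x[m+k], indexed from 0, for k = -2 to 2:
  r_xx[-2] = x[2]*x[0] = -4
  r_xx[-1] = x[1]*x[0] + x[2]*x[1] = -9
  r_xx[0] = x[0]*x[0] + x[1]*x[1] + x[2]*x[2] = 26
  r_xx[1] = x[0]*x[1] + x[1]*x[2] = -9
  r_xx[2] = x[0]*x[2] = -4
r_xx = [-4, -9, 26, -9, -4]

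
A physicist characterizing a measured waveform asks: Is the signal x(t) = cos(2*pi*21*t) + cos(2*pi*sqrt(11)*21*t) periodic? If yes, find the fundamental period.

f1 = 21 Hz, f2 = 21*sqrt(11) Hz
Ratio f2/f1 = sqrt(11), which is irrational.
Since the frequency ratio is irrational, no common period exists.
The signal is not periodic.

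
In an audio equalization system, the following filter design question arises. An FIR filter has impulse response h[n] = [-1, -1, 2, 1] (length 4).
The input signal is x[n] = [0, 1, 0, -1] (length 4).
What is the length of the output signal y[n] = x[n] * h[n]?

For linear convolution, the output length is:
len(y) = len(x) + len(h) - 1 = 4 + 4 - 1 = 7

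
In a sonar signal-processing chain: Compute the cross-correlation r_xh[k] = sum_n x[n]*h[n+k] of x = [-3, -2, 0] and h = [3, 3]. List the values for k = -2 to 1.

Both sequences indexed from 0 and zero outside their support.
Lags with overlap: k = -2 to 1.
  r_xh[-2] = x[2]*h[0] = 0
  r_xh[-1] = x[1]*h[0] + x[2]*h[1] = -6
  r_xh[0] = x[0]*h[0] + x[1]*h[1] = -15
  r_xh[1] = x[0]*h[1] = -9
r_xh = [0, -6, -15, -9] (for k = -2, ..., 1)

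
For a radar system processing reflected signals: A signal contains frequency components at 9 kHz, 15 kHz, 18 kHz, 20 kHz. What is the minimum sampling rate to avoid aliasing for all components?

The highest frequency component is f_max = 20 kHz.
Nyquist rate = 2 * f_max = 2 * 20 kHz = 40 kHz.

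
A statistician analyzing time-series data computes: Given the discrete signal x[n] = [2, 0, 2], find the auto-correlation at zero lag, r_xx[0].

The auto-correlation at zero lag r_xx[0] equals the signal energy.
r_xx[0] = sum of x[n]^2 = 2^2 + 0^2 + 2^2
= 4 + 0 + 4 = 8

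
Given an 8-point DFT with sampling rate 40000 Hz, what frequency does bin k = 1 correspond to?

The frequency of DFT bin k is: f_k = k * f_s / N
f_1 = 1 * 40000 / 8 = 5000 Hz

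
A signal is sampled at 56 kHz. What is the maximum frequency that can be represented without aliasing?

The maximum frequency that can be represented without aliasing
is the Nyquist frequency: f_max = f_s / 2 = 56 kHz / 2 = 28 kHz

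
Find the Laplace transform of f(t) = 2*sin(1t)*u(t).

Standard pair: sin(wt)*u(t) <-> w/(s^2+w^2)
With w = 1: L{2*sin(1t)*u(t)} = 2/(s^2+1)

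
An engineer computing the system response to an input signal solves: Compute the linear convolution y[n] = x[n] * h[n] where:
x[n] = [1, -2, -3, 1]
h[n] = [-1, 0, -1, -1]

y[n] = sum_k x[k]*h[n-k]. Output length = len(x) + len(h) - 1 = 4 + 4 - 1 = 7.
y[0] = 1*-1 = -1
y[1] = -2*-1 + 1*0 = 2
y[2] = -3*-1 + -2*0 + 1*-1 = 2
y[3] = 1*-1 + -3*0 + -2*-1 + 1*-1 = 0
y[4] = 1*0 + -3*-1 + -2*-1 = 5
y[5] = 1*-1 + -3*-1 = 2
y[6] = 1*-1 = -1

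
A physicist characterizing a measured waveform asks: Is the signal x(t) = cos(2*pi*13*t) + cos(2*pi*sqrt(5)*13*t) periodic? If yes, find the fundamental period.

f1 = 13 Hz, f2 = 13*sqrt(5) Hz
Ratio f2/f1 = sqrt(5), which is irrational.
Since the frequency ratio is irrational, no common period exists.
The signal is not periodic.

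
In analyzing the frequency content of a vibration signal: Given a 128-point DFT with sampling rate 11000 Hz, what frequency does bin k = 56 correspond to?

The frequency of DFT bin k is: f_k = k * f_s / N
f_56 = 56 * 11000 / 128 = 9625/2 Hz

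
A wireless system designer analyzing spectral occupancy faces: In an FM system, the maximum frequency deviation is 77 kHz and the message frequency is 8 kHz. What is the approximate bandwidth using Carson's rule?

Carson's rule: BW = 2*(delta_f + f_m)
= 2*(77 + 8) kHz = 170 kHz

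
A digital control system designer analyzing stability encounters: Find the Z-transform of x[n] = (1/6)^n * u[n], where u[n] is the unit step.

The Z-transform of a^n * u[n] is z/(z-a) for |z| > |a|.
Here a = 1/6, so X(z) = z/(z - (1/6)) = 6z/(6z - 1)
ROC: |z| > 1/6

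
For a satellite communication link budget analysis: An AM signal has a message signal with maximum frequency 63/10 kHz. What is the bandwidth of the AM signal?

In AM (double-sideband), the bandwidth is twice the message frequency.
BW = 2 * f_m = 2 * 63/10 kHz = 63/5 kHz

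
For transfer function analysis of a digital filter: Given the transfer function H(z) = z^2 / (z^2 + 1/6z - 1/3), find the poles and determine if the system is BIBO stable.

Poles are roots of the denominator: z^2 + 1/6z - 1/3 = 0.
Quadratic formula: z = [-(1/6) +/- sqrt((1/6)^2 - 4*(-1/3))] / 2
Discriminant = 1/36 + 4/3 = 49/36; sqrt = 7/6.
z = (-1/6 +/- 7/6) / 2 => z = 1/2 or z = -2/3.
|p1| = 1/2, |p2| = 2/3.
For BIBO stability, all poles must lie inside the unit circle (|p| < 1).
System is STABLE since both |p| < 1.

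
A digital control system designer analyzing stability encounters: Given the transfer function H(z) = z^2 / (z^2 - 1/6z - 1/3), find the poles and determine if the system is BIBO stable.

Poles are roots of the denominator: z^2 - 1/6z - 1/3 = 0.
Quadratic formula: z = [-(-1/6) +/- sqrt((-1/6)^2 - 4*(-1/3))] / 2
Discriminant = 1/36 + 4/3 = 49/36; sqrt = 7/6.
z = (1/6 +/- 7/6) / 2 => z = 2/3 or z = -1/2.
|p1| = 1/2, |p2| = 2/3.
For BIBO stability, all poles must lie inside the unit circle (|p| < 1).
System is STABLE since both |p| < 1.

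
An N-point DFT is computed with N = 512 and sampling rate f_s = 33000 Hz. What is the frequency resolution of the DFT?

DFT frequency resolution = f_s / N
= 33000 / 512 = 4125/64 Hz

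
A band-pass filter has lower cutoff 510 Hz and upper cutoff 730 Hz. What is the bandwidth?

Bandwidth = f_high - f_low
= 730 Hz - 510 Hz = 220 Hz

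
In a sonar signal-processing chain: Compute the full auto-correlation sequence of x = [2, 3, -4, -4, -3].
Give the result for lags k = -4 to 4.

r_xx[k] = sum_m x[m]*x[m+k], indexed from 0, for k = -4 to 4:
  r_xx[-4] = x[4]*x[0] = -6
  r_xx[-3] = x[3]*x[0] + x[4]*x[1] = -17
  r_xx[-2] = x[2]*x[0] + x[3]*x[1] + x[4]*x[2] = -8
  r_xx[-1] = x[1]*x[0] + x[2]*x[1] + x[3]*x[2] + x[4]*x[3] = 22
  r_xx[0] = x[0]*x[0] + x[1]*x[1] + x[2]*x[2] + x[3]*x[3] + x[4]*x[4] = 54
  r_xx[1] = x[0]*x[1] + x[1]*x[2] + x[2]*x[3] + x[3]*x[4] = 22
  r_xx[2] = x[0]*x[2] + x[1]*x[3] + x[2]*x[4] = -8
  r_xx[3] = x[0]*x[3] + x[1]*x[4] = -17
  r_xx[4] = x[0]*x[4] = -6
r_xx = [-6, -17, -8, 22, 54, 22, -8, -17, -6]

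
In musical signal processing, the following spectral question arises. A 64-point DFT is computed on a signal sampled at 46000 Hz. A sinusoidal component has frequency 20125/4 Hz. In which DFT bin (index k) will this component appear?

DFT frequency resolution = f_s/N = 46000/64 = 2875/4 Hz
Bin index k = f_signal / resolution = 20125/4 / 2875/4 = 7
The signal frequency 20125/4 Hz falls in DFT bin k = 7.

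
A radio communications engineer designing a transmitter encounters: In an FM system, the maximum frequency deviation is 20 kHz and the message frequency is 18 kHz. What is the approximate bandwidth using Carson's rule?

Carson's rule: BW = 2*(delta_f + f_m)
= 2*(20 + 18) kHz = 76 kHz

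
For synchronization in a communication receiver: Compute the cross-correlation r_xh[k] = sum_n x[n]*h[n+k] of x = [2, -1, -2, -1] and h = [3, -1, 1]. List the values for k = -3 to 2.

Both sequences indexed from 0 and zero outside their support.
Lags with overlap: k = -3 to 2.
  r_xh[-3] = x[3]*h[0] = -3
  r_xh[-2] = x[2]*h[0] + x[3]*h[1] = -5
  r_xh[-1] = x[1]*h[0] + x[2]*h[1] + x[3]*h[2] = -2
  r_xh[0] = x[0]*h[0] + x[1]*h[1] + x[2]*h[2] = 5
  r_xh[1] = x[0]*h[1] + x[1]*h[2] = -3
  r_xh[2] = x[0]*h[2] = 2
r_xh = [-3, -5, -2, 5, -3, 2] (for k = -3, ..., 2)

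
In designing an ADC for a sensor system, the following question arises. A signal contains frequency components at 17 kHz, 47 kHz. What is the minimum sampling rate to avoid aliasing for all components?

The highest frequency component is f_max = 47 kHz.
Nyquist rate = 2 * f_max = 2 * 47 kHz = 94 kHz.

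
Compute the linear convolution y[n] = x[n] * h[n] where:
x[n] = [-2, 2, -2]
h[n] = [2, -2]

y[n] = sum_k x[k]*h[n-k]. Output length = len(x) + len(h) - 1 = 3 + 2 - 1 = 4.
y[0] = -2*2 = -4
y[1] = 2*2 + -2*-2 = 8
y[2] = -2*2 + 2*-2 = -8
y[3] = -2*-2 = 4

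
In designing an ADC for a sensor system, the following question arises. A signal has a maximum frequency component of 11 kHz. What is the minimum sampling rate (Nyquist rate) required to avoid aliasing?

By the Nyquist-Shannon sampling theorem,
the minimum sampling rate (Nyquist rate) must be at least 2 * f_max.
Nyquist rate = 2 * 11 kHz = 22 kHz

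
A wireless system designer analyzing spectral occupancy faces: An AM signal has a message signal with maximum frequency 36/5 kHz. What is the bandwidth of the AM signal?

In AM (double-sideband), the bandwidth is twice the message frequency.
BW = 2 * f_m = 2 * 36/5 kHz = 72/5 kHz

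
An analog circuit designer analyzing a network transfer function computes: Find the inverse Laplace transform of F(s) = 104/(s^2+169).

Standard pair: w/(s^2+w^2) <-> sin(wt)*u(t)
Recognize w^2 = 169, so w = 13; numerator 104 = 8*13.
f(t) = 8*sin(13t)*u(t)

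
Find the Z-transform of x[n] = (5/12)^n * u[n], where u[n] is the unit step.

The Z-transform of a^n * u[n] is z/(z-a) for |z| > |a|.
Here a = 5/12, so X(z) = z/(z - (5/12)) = 12z/(12z - 5)
ROC: |z| > 5/12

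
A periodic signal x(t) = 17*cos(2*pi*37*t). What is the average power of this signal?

Average power of A*cos(wt) is A^2/2.
P = 17^2 / 2 = 289/2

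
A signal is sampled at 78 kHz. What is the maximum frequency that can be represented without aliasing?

The maximum frequency that can be represented without aliasing
is the Nyquist frequency: f_max = f_s / 2 = 78 kHz / 2 = 39 kHz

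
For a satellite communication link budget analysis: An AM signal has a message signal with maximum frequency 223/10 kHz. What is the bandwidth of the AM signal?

In AM (double-sideband), the bandwidth is twice the message frequency.
BW = 2 * f_m = 2 * 223/10 kHz = 223/5 kHz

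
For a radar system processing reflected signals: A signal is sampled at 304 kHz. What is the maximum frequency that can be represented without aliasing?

The maximum frequency that can be represented without aliasing
is the Nyquist frequency: f_max = f_s / 2 = 304 kHz / 2 = 152 kHz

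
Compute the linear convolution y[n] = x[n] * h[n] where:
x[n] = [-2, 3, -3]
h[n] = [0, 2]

y[n] = sum_k x[k]*h[n-k]. Output length = len(x) + len(h) - 1 = 3 + 2 - 1 = 4.
y[0] = -2*0 = 0
y[1] = 3*0 + -2*2 = -4
y[2] = -3*0 + 3*2 = 6
y[3] = -3*2 = -6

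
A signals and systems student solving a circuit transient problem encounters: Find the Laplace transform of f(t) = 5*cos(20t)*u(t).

Standard pair: cos(wt)*u(t) <-> s/(s^2+w^2)
With w = 20: L{5*cos(20t)*u(t)} = 5s/(s^2+400)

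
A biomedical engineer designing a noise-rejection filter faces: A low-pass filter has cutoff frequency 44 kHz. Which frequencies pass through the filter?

A low-pass filter passes all frequencies below the cutoff frequency 44 kHz and attenuates higher frequencies.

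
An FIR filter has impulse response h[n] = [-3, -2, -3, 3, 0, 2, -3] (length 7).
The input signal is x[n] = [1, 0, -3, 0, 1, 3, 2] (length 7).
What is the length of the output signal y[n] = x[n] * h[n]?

For linear convolution, the output length is:
len(y) = len(x) + len(h) - 1 = 7 + 7 - 1 = 13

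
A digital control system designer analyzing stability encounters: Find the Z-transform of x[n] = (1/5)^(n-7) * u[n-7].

Time-shifting property: if X(z) = Z{x[n]}, then Z{x[n-d]} = z^(-d) * X(z)
X(z) = z/(z - 1/5) for x[n] = (1/5)^n * u[n]
Z{x[n-7]} = z^(-7) * z/(z - 1/5) = z^(-6)/(z - 1/5)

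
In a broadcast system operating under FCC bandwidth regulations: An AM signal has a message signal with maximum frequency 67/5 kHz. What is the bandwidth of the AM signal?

In AM (double-sideband), the bandwidth is twice the message frequency.
BW = 2 * f_m = 2 * 67/5 kHz = 134/5 kHz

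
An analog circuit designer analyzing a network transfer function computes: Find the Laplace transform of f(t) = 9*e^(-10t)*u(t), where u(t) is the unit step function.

Standard Laplace transform pair:
e^(-at)*u(t) <-> 1/(s+a)
With a = 10: L{9*e^(-10t)*u(t)} = 9/(s+10), ROC: Re(s) > -10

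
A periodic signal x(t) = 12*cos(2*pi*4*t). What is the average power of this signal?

Average power of A*cos(wt) is A^2/2.
P = 12^2 / 2 = 144/2 = 72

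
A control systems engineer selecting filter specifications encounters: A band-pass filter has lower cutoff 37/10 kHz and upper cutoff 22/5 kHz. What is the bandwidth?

Bandwidth = f_high - f_low
= 22/5 kHz - 37/10 kHz = 7/10 kHz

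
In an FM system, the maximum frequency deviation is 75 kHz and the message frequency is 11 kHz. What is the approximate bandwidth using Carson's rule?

Carson's rule: BW = 2*(delta_f + f_m)
= 2*(75 + 11) kHz = 172 kHz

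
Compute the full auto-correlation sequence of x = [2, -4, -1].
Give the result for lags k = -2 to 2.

r_xx[k] = sum_m x[m]*x[m+k], indexed from 0, for k = -2 to 2:
  r_xx[-2] = x[2]*x[0] = -2
  r_xx[-1] = x[1]*x[0] + x[2]*x[1] = -4
  r_xx[0] = x[0]*x[0] + x[1]*x[1] + x[2]*x[2] = 21
  r_xx[1] = x[0]*x[1] + x[1]*x[2] = -4
  r_xx[2] = x[0]*x[2] = -2
r_xx = [-2, -4, 21, -4, -2]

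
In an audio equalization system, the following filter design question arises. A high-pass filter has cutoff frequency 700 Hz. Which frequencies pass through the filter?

A high-pass filter passes all frequencies above the cutoff frequency 700 Hz and attenuates lower frequencies.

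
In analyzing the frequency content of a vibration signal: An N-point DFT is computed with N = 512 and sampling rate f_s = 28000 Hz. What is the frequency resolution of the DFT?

DFT frequency resolution = f_s / N
= 28000 / 512 = 875/16 Hz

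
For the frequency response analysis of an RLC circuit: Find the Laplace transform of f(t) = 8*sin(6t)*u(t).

Standard pair: sin(wt)*u(t) <-> w/(s^2+w^2)
With w = 6: L{8*sin(6t)*u(t)} = 48/(s^2+36)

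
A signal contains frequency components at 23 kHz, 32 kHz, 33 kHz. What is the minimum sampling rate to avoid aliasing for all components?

The highest frequency component is f_max = 33 kHz.
Nyquist rate = 2 * f_max = 2 * 33 kHz = 66 kHz.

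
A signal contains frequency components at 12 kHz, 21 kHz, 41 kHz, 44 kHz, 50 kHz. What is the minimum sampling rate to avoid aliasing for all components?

The highest frequency component is f_max = 50 kHz.
Nyquist rate = 2 * f_max = 2 * 50 kHz = 100 kHz.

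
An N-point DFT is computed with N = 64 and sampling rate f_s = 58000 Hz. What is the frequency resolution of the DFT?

DFT frequency resolution = f_s / N
= 58000 / 64 = 3625/4 Hz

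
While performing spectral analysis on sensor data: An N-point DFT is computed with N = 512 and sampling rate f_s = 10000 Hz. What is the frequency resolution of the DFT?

DFT frequency resolution = f_s / N
= 10000 / 512 = 625/32 Hz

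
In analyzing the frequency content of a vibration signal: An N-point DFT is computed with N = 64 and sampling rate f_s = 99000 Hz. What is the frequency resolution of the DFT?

DFT frequency resolution = f_s / N
= 99000 / 64 = 12375/8 Hz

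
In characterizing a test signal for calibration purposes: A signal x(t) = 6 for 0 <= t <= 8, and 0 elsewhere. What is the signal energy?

Energy = integral of |x(t)|^2 dt over the signal duration
= 6^2 * 8 = 36 * 8 = 288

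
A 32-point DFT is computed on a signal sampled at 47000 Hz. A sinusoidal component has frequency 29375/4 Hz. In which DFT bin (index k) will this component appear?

DFT frequency resolution = f_s/N = 47000/32 = 5875/4 Hz
Bin index k = f_signal / resolution = 29375/4 / 5875/4 = 5
The signal frequency 29375/4 Hz falls in DFT bin k = 5.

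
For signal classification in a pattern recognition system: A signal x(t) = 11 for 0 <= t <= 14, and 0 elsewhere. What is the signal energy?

Energy = integral of |x(t)|^2 dt over the signal duration
= 11^2 * 14 = 121 * 14 = 1694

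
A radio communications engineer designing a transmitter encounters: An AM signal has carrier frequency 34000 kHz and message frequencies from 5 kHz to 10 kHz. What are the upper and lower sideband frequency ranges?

Upper sideband (USB) = fc + [fm_low, fm_high] = 34000 + [5, 10] = [34005, 34010] kHz
Lower sideband (LSB) = fc - [fm_high, fm_low] = 34000 - [10, 5] = [33990, 33995] kHz
Total occupied spectrum: 33990 kHz to 34010 kHz (plus carrier at 34000 kHz)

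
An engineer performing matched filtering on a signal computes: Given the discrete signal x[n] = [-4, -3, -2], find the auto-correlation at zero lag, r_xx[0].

The auto-correlation at zero lag r_xx[0] equals the signal energy.
r_xx[0] = sum of x[n]^2 = (-4)^2 + (-3)^2 + (-2)^2
= 16 + 9 + 4 = 29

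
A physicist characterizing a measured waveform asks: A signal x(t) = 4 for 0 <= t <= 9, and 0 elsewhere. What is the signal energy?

Energy = integral of |x(t)|^2 dt over the signal duration
= 4^2 * 9 = 16 * 9 = 144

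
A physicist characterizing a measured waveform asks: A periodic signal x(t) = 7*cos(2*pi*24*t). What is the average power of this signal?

Average power of A*cos(wt) is A^2/2.
P = 7^2 / 2 = 49/2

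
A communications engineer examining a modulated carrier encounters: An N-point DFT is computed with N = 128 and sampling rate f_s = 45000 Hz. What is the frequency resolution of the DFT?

DFT frequency resolution = f_s / N
= 45000 / 128 = 5625/16 Hz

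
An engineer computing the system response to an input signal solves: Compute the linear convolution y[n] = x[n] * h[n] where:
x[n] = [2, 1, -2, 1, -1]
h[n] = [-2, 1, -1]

y[n] = sum_k x[k]*h[n-k]. Output length = len(x) + len(h) - 1 = 5 + 3 - 1 = 7.
y[0] = 2*-2 = -4
y[1] = 1*-2 + 2*1 = 0
y[2] = -2*-2 + 1*1 + 2*-1 = 3
y[3] = 1*-2 + -2*1 + 1*-1 = -5
y[4] = -1*-2 + 1*1 + -2*-1 = 5
y[5] = -1*1 + 1*-1 = -2
y[6] = -1*-1 = 1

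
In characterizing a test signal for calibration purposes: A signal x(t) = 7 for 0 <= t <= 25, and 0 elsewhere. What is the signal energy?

Energy = integral of |x(t)|^2 dt over the signal duration
= 7^2 * 25 = 49 * 25 = 1225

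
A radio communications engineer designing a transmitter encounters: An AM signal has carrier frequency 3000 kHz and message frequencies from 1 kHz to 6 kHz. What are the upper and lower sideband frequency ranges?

Upper sideband (USB) = fc + [fm_low, fm_high] = 3000 + [1, 6] = [3001, 3006] kHz
Lower sideband (LSB) = fc - [fm_high, fm_low] = 3000 - [6, 1] = [2994, 2999] kHz
Total occupied spectrum: 2994 kHz to 3006 kHz (plus carrier at 3000 kHz)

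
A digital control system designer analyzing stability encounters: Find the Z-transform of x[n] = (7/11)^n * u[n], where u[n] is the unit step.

The Z-transform of a^n * u[n] is z/(z-a) for |z| > |a|.
Here a = 7/11, so X(z) = z/(z - (7/11)) = 11z/(11z - 7)
ROC: |z| > 7/11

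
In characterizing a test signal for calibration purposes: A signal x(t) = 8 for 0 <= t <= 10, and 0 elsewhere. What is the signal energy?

Energy = integral of |x(t)|^2 dt over the signal duration
= 8^2 * 10 = 64 * 10 = 640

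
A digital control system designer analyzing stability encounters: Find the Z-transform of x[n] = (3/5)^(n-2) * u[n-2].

Time-shifting property: if X(z) = Z{x[n]}, then Z{x[n-d]} = z^(-d) * X(z)
X(z) = z/(z - 3/5) for x[n] = (3/5)^n * u[n]
Z{x[n-2]} = z^(-2) * z/(z - 3/5) = z^(-1)/(z - 3/5)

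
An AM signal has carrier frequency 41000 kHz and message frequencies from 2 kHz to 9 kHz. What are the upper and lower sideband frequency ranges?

Upper sideband (USB) = fc + [fm_low, fm_high] = 41000 + [2, 9] = [41002, 41009] kHz
Lower sideband (LSB) = fc - [fm_high, fm_low] = 41000 - [9, 2] = [40991, 40998] kHz
Total occupied spectrum: 40991 kHz to 41009 kHz (plus carrier at 41000 kHz)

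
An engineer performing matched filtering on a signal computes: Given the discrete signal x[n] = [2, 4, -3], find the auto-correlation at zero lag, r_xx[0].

The auto-correlation at zero lag r_xx[0] equals the signal energy.
r_xx[0] = sum of x[n]^2 = 2^2 + 4^2 + (-3)^2
= 4 + 16 + 9 = 29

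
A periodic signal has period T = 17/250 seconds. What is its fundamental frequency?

The fundamental frequency is the reciprocal of the period.
f = 1/T = 1/(17/250) = 250/17 Hz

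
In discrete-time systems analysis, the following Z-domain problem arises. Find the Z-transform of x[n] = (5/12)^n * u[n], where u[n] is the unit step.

The Z-transform of a^n * u[n] is z/(z-a) for |z| > |a|.
Here a = 5/12, so X(z) = z/(z - (5/12)) = 12z/(12z - 5)
ROC: |z| > 5/12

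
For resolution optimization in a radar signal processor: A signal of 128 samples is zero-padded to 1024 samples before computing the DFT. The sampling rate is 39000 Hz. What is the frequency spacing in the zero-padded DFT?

Original DFT: N = 128, resolution = f_s/N = 39000/128 = 4875/16 Hz
Zero-padded DFT: N = 1024, resolution = f_s/N = 39000/1024 = 4875/128 Hz
Zero-padding interpolates the spectrum (finer frequency grid)
but does NOT improve the true spectral resolution (ability to resolve close frequencies).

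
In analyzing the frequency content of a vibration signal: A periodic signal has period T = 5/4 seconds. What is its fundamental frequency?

The fundamental frequency is the reciprocal of the period.
f = 1/T = 1/(5/4) = 4/5 Hz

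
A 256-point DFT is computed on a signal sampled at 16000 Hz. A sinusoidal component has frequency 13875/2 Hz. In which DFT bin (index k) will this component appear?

DFT frequency resolution = f_s/N = 16000/256 = 125/2 Hz
Bin index k = f_signal / resolution = 13875/2 / 125/2 = 111
The signal frequency 13875/2 Hz falls in DFT bin k = 111.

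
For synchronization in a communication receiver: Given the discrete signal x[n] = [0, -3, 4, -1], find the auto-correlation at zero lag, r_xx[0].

The auto-correlation at zero lag r_xx[0] equals the signal energy.
r_xx[0] = sum of x[n]^2 = 0^2 + (-3)^2 + 4^2 + (-1)^2
= 0 + 9 + 16 + 1 = 26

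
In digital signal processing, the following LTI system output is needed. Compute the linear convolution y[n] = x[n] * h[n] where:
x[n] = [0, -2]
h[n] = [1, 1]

y[n] = sum_k x[k]*h[n-k]. Output length = len(x) + len(h) - 1 = 2 + 2 - 1 = 3.
y[0] = 0*1 = 0
y[1] = -2*1 + 0*1 = -2
y[2] = -2*1 = -2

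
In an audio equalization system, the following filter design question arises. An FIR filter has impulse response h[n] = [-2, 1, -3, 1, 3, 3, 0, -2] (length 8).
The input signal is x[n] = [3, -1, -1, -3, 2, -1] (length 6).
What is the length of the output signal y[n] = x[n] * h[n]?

For linear convolution, the output length is:
len(y) = len(x) + len(h) - 1 = 6 + 8 - 1 = 13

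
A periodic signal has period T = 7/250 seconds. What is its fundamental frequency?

The fundamental frequency is the reciprocal of the period.
f = 1/T = 1/(7/250) = 250/7 Hz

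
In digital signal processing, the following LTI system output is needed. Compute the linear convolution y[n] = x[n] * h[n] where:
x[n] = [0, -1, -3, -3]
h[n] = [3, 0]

y[n] = sum_k x[k]*h[n-k]. Output length = len(x) + len(h) - 1 = 4 + 2 - 1 = 5.
y[0] = 0*3 = 0
y[1] = -1*3 + 0*0 = -3
y[2] = -3*3 + -1*0 = -9
y[3] = -3*3 + -3*0 = -9
y[4] = -3*0 = 0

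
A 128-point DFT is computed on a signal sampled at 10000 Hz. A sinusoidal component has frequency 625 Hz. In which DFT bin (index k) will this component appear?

DFT frequency resolution = f_s/N = 10000/128 = 625/8 Hz
Bin index k = f_signal / resolution = 625 / 625/8 = 8
The signal frequency 625 Hz falls in DFT bin k = 8.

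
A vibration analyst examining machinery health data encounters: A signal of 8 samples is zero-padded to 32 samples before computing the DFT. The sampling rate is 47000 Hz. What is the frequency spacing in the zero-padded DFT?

Original DFT: N = 8, resolution = f_s/N = 47000/8 = 5875 Hz
Zero-padded DFT: N = 32, resolution = f_s/N = 47000/32 = 5875/4 Hz
Zero-padding interpolates the spectrum (finer frequency grid)
but does NOT improve the true spectral resolution (ability to resolve close frequencies).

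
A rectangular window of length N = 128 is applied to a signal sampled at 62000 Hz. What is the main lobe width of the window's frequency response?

For a rectangular window of length N,
the main lobe width in frequency is 2*f_s/N.
= 2*62000/128 = 3875/4 Hz
This determines the minimum frequency separation for resolving two sinusoids.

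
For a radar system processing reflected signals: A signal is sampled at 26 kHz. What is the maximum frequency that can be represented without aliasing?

The maximum frequency that can be represented without aliasing
is the Nyquist frequency: f_max = f_s / 2 = 26 kHz / 2 = 13 kHz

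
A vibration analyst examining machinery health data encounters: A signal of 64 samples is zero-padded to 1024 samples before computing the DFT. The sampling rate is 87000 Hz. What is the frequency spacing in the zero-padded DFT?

Original DFT: N = 64, resolution = f_s/N = 87000/64 = 10875/8 Hz
Zero-padded DFT: N = 1024, resolution = f_s/N = 87000/1024 = 10875/128 Hz
Zero-padding interpolates the spectrum (finer frequency grid)
but does NOT improve the true spectral resolution (ability to resolve close frequencies).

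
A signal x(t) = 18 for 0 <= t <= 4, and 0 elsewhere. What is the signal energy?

Energy = integral of |x(t)|^2 dt over the signal duration
= 18^2 * 4 = 324 * 4 = 1296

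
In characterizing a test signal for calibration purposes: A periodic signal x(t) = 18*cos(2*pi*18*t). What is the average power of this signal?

Average power of A*cos(wt) is A^2/2.
P = 18^2 / 2 = 324/2 = 162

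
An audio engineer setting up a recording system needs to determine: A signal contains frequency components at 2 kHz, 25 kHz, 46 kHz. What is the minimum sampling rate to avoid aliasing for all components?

The highest frequency component is f_max = 46 kHz.
Nyquist rate = 2 * f_max = 2 * 46 kHz = 92 kHz.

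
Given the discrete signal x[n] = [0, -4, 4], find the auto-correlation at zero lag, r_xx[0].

The auto-correlation at zero lag r_xx[0] equals the signal energy.
r_xx[0] = sum of x[n]^2 = 0^2 + (-4)^2 + 4^2
= 0 + 16 + 16 = 32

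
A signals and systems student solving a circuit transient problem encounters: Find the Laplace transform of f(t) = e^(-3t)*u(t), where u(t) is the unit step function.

Standard Laplace transform pair:
e^(-at)*u(t) <-> 1/(s+a)
With a = 3: L{e^(-3t)*u(t)} = 1/(s+3), ROC: Re(s) > -3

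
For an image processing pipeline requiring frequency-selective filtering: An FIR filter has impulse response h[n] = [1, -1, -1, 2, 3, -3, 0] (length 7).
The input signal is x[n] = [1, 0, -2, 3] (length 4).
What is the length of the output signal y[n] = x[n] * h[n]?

For linear convolution, the output length is:
len(y) = len(x) + len(h) - 1 = 4 + 7 - 1 = 10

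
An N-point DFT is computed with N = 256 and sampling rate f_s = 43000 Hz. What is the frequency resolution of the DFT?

DFT frequency resolution = f_s / N
= 43000 / 256 = 5375/32 Hz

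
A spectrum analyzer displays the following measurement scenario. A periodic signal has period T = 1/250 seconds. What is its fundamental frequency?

The fundamental frequency is the reciprocal of the period.
f = 1/T = 1/(1/250) = 250 Hz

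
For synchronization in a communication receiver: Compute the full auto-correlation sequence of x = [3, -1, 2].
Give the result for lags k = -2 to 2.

r_xx[k] = sum_m x[m]*x[m+k], indexed from 0, for k = -2 to 2:
  r_xx[-2] = x[2]*x[0] = 6
  r_xx[-1] = x[1]*x[0] + x[2]*x[1] = -5
  r_xx[0] = x[0]*x[0] + x[1]*x[1] + x[2]*x[2] = 14
  r_xx[1] = x[0]*x[1] + x[1]*x[2] = -5
  r_xx[2] = x[0]*x[2] = 6
r_xx = [6, -5, 14, -5, 6]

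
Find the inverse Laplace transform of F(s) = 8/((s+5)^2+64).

Standard pair: w/((s+a)^2+w^2) <-> e^(-at)*sin(wt)*u(t)
With a=5, w=8: f(t) = e^(-5t)*sin(8t)*u(t)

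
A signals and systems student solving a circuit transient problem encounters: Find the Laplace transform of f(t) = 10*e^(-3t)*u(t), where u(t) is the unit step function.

Standard Laplace transform pair:
e^(-at)*u(t) <-> 1/(s+a)
With a = 3: L{10*e^(-3t)*u(t)} = 10/(s+3), ROC: Re(s) > -3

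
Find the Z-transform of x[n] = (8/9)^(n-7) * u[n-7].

Time-shifting property: if X(z) = Z{x[n]}, then Z{x[n-d]} = z^(-d) * X(z)
X(z) = z/(z - 8/9) for x[n] = (8/9)^n * u[n]
Z{x[n-7]} = z^(-7) * z/(z - 8/9) = z^(-6)/(z - 8/9)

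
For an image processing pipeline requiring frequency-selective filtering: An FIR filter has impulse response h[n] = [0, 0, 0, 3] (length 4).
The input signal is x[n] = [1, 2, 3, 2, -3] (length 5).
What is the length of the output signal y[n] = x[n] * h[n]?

For linear convolution, the output length is:
len(y) = len(x) + len(h) - 1 = 5 + 4 - 1 = 8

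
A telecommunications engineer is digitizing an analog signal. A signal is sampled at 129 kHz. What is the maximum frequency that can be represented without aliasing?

The maximum frequency that can be represented without aliasing
is the Nyquist frequency: f_max = f_s / 2 = 129 kHz / 2 = 129/2 kHz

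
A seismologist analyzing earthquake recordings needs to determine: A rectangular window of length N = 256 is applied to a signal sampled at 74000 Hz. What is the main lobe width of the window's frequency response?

For a rectangular window of length N,
the main lobe width in frequency is 2*f_s/N.
= 2*74000/256 = 4625/8 Hz
This determines the minimum frequency separation for resolving two sinusoids.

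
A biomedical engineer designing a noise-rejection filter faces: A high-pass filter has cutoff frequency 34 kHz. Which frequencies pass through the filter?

A high-pass filter passes all frequencies above the cutoff frequency 34 kHz and attenuates lower frequencies.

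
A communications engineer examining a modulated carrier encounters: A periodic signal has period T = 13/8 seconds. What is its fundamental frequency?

The fundamental frequency is the reciprocal of the period.
f = 1/T = 1/(13/8) = 8/13 Hz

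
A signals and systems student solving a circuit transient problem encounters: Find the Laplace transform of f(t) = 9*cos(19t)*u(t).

Standard pair: cos(wt)*u(t) <-> s/(s^2+w^2)
With w = 19: L{9*cos(19t)*u(t)} = 9s/(s^2+361)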